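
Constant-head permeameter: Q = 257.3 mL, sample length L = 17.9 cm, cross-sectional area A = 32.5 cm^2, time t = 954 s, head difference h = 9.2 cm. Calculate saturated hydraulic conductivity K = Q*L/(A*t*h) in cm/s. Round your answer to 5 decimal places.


Step 1: K = Q * L / (A * t * h)
Step 2: Numerator = 257.3 * 17.9 = 4605.67
Step 3: Denominator = 32.5 * 954 * 9.2 = 285246.0
Step 4: K = 4605.67 / 285246.0 = 0.01615 cm/s

0.01615


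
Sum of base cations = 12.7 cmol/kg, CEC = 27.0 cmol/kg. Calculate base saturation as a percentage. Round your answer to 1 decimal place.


Step 1: BS = 100 * (sum of bases) / CEC
Step 2: BS = 100 * 12.7 / 27.0
Step 3: BS = 47.0%

47.0


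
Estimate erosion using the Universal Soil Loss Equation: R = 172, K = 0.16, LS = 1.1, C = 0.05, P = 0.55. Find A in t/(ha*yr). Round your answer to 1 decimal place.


Step 1: A = R * K * LS * C * P
Step 2: R * K = 172 * 0.16 = 27.52
Step 3: (R*K) * LS = 27.52 * 1.1 = 30.272
Step 4: * C * P = 30.272 * 0.05 * 0.55 = 0.8
Step 5: A = 0.8 t/(ha*yr)

0.8


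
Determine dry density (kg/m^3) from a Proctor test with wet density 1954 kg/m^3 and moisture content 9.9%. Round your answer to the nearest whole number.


Step 1: Dry density = wet density / (1 + w/100)
Step 2: Dry density = 1954 / (1 + 9.9/100)
Step 3: Dry density = 1954 / 1.099
Step 4: Dry density = 1778 kg/m^3

1778


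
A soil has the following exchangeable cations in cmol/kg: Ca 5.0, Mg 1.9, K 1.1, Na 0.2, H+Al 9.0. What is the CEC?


Step 1: CEC = Ca + Mg + K + Na + (H+Al)
Step 2: CEC = 5.0 + 1.9 + 1.1 + 0.2 + 9.0
Step 3: CEC = 17.2 cmol/kg

17.2


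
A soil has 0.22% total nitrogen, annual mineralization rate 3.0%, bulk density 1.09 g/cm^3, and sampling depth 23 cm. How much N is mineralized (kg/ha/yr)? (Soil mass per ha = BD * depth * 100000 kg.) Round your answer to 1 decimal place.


Step 1: Soil mass per ha = BD * depth * 100000 = 1.09 * 23 * 100000 = 2507000 kg
Step 2: Total N pool = soil mass * N%/100 = 2507000 * 0.22/100 = 5515.4 kg/ha
Step 3: N mineralized = N pool * rate%/100 = 5515.4 * 3.0/100 = 165.5 kg/ha/yr

165.5


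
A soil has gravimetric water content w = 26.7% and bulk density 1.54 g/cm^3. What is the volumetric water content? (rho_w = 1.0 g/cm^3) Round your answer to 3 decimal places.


Step 1: theta = (w / 100) * BD / rho_w
Step 2: theta = (26.7 / 100) * 1.54 / 1.0
Step 3: theta = 0.267 * 1.54
Step 4: theta = 0.411

0.411


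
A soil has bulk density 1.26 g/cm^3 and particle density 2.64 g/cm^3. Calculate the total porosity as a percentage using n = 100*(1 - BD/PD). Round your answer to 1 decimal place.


Step 1: Formula: n = 100 * (1 - BD / PD)
Step 2: n = 100 * (1 - 1.26 / 2.64)
Step 3: n = 100 * (1 - 0.47727)
Step 4: n = 52.3%

52.3


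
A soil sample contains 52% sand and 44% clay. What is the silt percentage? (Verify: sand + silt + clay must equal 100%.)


Step 1: sand + silt + clay = 100%
Step 2: silt = 100 - sand - clay
Step 3: silt = 100 - 52 - 44
Step 4: silt = 4%

4


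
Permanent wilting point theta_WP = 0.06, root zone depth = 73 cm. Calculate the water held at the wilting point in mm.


Step 1: Water (mm) = theta_WP * depth * 10
Step 2: Water = 0.06 * 73 * 10
Step 3: Water = 43.8 mm

43.8


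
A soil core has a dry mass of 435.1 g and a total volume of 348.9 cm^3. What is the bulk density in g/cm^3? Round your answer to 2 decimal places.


Step 1: Identify the formula: BD = dry mass / volume
Step 2: Substitute values: BD = 435.1 / 348.9
Step 3: BD = 1.25 g/cm^3

1.25


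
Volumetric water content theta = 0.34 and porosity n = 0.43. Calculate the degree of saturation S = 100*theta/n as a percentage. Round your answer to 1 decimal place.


Step 1: S = 100 * theta_v / n
Step 2: S = 100 * 0.34 / 0.43
Step 3: S = 79.1%

79.1


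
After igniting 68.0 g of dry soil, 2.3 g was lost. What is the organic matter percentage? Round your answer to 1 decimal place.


Step 1: OM% = 100 * LOI / sample mass
Step 2: OM = 100 * 2.3 / 68.0
Step 3: OM = 3.4%

3.4


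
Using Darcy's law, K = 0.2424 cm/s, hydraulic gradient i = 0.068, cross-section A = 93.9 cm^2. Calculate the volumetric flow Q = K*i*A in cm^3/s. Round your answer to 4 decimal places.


Step 1: Apply Darcy's law: Q = K * i * A
Step 2: Q = 0.2424 * 0.068 * 93.9
Step 3: Q = 1.5478 cm^3/s

1.5478


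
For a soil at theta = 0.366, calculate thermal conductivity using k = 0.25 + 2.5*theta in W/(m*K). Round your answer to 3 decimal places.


Step 1: k = 0.25 + 2.5 * theta
Step 2: k = 0.25 + 2.5 * 0.366
Step 3: k = 0.25 + 0.915
Step 4: k = 1.165 W/(m*K)

1.165


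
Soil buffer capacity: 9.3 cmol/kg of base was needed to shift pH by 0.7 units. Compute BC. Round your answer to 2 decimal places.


Step 1: BC = change in base / change in pH
Step 2: BC = 9.3 / 0.7
Step 3: BC = 13.29 cmol/(kg*pH unit)

13.29


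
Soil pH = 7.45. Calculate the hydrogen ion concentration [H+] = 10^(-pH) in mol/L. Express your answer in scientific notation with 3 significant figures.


Step 1: [H+] = 10^(-pH)
Step 2: [H+] = 10^(-7.45)
Step 3: [H+] = 3.55e-08 mol/L

3.55e-08


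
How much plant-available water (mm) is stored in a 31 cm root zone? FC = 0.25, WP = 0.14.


Step 1: Available water = (FC - WP) * depth * 10
Step 2: AW = (0.25 - 0.14) * 31 * 10
Step 3: AW = 0.11 * 31 * 10
Step 4: AW = 34.1 mm

34.1


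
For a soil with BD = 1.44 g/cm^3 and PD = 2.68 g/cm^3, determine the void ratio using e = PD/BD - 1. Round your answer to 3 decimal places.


Step 1: e = PD / BD - 1
Step 2: e = 2.68 / 1.44 - 1
Step 3: e = 1.86111 - 1
Step 4: e = 0.861

0.861


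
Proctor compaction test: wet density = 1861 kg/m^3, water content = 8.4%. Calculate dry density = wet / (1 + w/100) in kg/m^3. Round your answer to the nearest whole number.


Step 1: Dry density = wet density / (1 + w/100)
Step 2: Dry density = 1861 / (1 + 8.4/100)
Step 3: Dry density = 1861 / 1.084
Step 4: Dry density = 1717 kg/m^3

1717


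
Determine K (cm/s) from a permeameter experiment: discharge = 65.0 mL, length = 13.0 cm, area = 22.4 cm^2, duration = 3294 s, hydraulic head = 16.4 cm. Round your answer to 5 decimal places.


Step 1: K = Q * L / (A * t * h)
Step 2: Numerator = 65.0 * 13.0 = 845.0
Step 3: Denominator = 22.4 * 3294 * 16.4 = 1210083.84
Step 4: K = 845.0 / 1210083.84 = 0.0007 cm/s

0.0007


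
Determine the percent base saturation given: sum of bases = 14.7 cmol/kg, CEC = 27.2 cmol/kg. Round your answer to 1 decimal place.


Step 1: BS = 100 * (sum of bases) / CEC
Step 2: BS = 100 * 14.7 / 27.2
Step 3: BS = 54.0%

54.0


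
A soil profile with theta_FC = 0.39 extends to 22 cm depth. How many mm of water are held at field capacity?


Step 1: Water (mm) = theta_FC * depth (cm) * 10
Step 2: Water = 0.39 * 22 * 10
Step 3: Water = 85.8 mm

85.8


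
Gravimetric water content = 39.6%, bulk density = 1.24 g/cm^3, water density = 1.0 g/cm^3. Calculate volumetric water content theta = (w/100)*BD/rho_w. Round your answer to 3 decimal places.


Step 1: theta = (w / 100) * BD / rho_w
Step 2: theta = (39.6 / 100) * 1.24 / 1.0
Step 3: theta = 0.396 * 1.24
Step 4: theta = 0.491

0.491


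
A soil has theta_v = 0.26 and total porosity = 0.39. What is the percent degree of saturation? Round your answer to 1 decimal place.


Step 1: S = 100 * theta_v / n
Step 2: S = 100 * 0.26 / 0.39
Step 3: S = 66.7%

66.7


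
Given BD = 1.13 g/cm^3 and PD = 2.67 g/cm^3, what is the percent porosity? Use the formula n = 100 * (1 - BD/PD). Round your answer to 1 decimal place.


Step 1: Formula: n = 100 * (1 - BD / PD)
Step 2: n = 100 * (1 - 1.13 / 2.67)
Step 3: n = 100 * (1 - 0.42322)
Step 4: n = 57.7%

57.7


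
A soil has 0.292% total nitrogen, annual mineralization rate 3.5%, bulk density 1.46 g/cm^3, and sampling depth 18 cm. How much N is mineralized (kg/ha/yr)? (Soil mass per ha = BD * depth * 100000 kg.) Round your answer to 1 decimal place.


Step 1: Soil mass per ha = BD * depth * 100000 = 1.46 * 18 * 100000 = 2628000 kg
Step 2: Total N pool = soil mass * N%/100 = 2628000 * 0.292/100 = 7673.76 kg/ha
Step 3: N mineralized = N pool * rate%/100 = 7673.76 * 3.5/100 = 268.6 kg/ha/yr

268.6


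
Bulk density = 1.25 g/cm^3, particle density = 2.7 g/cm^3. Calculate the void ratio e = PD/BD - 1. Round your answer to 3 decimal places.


Step 1: e = PD / BD - 1
Step 2: e = 2.7 / 1.25 - 1
Step 3: e = 2.16 - 1
Step 4: e = 1.16

1.16


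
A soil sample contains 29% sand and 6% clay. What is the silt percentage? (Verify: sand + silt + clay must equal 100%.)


Step 1: sand + silt + clay = 100%
Step 2: silt = 100 - sand - clay
Step 3: silt = 100 - 29 - 6
Step 4: silt = 65%

65


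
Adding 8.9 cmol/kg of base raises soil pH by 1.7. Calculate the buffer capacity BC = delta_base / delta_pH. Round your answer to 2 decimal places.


Step 1: BC = change in base / change in pH
Step 2: BC = 8.9 / 1.7
Step 3: BC = 5.24 cmol/(kg*pH unit)

5.24


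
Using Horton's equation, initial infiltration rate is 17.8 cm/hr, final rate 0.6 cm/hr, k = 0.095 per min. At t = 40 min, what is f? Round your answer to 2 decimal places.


Step 1: f = fc + (f0 - fc) * exp(-k * t)
Step 2: exp(-0.095 * 40) = 0.022371
Step 3: f = 0.6 + (17.8 - 0.6) * 0.022371
Step 4: f = 0.6 + 17.2 * 0.022371
Step 5: f = 0.98 cm/hr

0.98


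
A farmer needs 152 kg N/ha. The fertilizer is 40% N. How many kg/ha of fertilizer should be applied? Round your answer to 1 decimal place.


Step 1: Fertilizer rate = target N / (N content / 100)
Step 2: Rate = 152 / (40 / 100)
Step 3: Rate = 152 / 0.4
Step 4: Rate = 380.0 kg/ha

380.0


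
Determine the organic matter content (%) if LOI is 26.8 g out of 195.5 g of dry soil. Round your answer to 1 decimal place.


Step 1: OM% = 100 * LOI / sample mass
Step 2: OM = 100 * 26.8 / 195.5
Step 3: OM = 13.7%

13.7


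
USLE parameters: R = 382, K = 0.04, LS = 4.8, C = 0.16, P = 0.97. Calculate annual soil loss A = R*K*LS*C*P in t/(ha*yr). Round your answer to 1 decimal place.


Step 1: A = R * K * LS * C * P
Step 2: R * K = 382 * 0.04 = 15.28
Step 3: (R*K) * LS = 15.28 * 4.8 = 73.344
Step 4: * C * P = 73.344 * 0.16 * 0.97 = 11.4
Step 5: A = 11.4 t/(ha*yr)

11.4


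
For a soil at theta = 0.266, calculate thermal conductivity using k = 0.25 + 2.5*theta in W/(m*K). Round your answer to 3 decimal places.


Step 1: k = 0.25 + 2.5 * theta
Step 2: k = 0.25 + 2.5 * 0.266
Step 3: k = 0.25 + 0.665
Step 4: k = 0.915 W/(m*K)

0.915


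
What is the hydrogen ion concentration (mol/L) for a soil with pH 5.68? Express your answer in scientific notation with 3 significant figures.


Step 1: [H+] = 10^(-pH)
Step 2: [H+] = 10^(-5.68)
Step 3: [H+] = 2.09e-06 mol/L

2.09e-06


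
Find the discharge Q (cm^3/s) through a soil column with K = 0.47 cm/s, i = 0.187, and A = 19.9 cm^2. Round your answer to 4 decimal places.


Step 1: Apply Darcy's law: Q = K * i * A
Step 2: Q = 0.47 * 0.187 * 19.9
Step 3: Q = 1.749 cm^3/s

1.749


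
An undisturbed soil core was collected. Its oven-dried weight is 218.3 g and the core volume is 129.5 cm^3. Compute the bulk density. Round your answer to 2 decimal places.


Step 1: Identify the formula: BD = dry mass / volume
Step 2: Substitute values: BD = 218.3 / 129.5
Step 3: BD = 1.69 g/cm^3

1.69


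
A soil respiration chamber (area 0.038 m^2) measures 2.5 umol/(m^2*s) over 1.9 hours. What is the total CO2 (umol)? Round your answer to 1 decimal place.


Step 1: Convert time to seconds: 1.9 hr * 3600 = 6840.0 s
Step 2: Total = flux * area * time_s
Step 3: Total = 2.5 * 0.038 * 6840.0
Step 4: Total = 649.8 umol

649.8


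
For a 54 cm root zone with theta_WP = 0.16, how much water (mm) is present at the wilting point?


Step 1: Water (mm) = theta_WP * depth * 10
Step 2: Water = 0.16 * 54 * 10
Step 3: Water = 86.4 mm

86.4


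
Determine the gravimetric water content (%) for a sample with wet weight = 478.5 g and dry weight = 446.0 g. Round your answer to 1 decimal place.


Step 1: Water mass = wet - dry = 478.5 - 446.0 = 32.5 g
Step 2: w = 100 * water mass / dry mass
Step 3: w = 100 * 32.5 / 446.0 = 7.3%

7.3


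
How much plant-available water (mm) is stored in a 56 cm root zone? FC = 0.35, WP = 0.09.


Step 1: Available water = (FC - WP) * depth * 10
Step 2: AW = (0.35 - 0.09) * 56 * 10
Step 3: AW = 0.26 * 56 * 10
Step 4: AW = 145.6 mm

145.6


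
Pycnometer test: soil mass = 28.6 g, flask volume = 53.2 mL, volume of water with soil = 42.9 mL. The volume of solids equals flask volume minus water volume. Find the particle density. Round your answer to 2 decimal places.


Step 1: Volume of solids = flask volume - water volume with soil
Step 2: V_solids = 53.2 - 42.9 = 10.3 mL
Step 3: Particle density = mass / V_solids = 28.6 / 10.3 = 2.78 g/cm^3

2.78


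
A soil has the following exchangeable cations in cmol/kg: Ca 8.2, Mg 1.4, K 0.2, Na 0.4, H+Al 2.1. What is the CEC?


Step 1: CEC = Ca + Mg + K + Na + (H+Al)
Step 2: CEC = 8.2 + 1.4 + 0.2 + 0.4 + 2.1
Step 3: CEC = 12.3 cmol/kg

12.3


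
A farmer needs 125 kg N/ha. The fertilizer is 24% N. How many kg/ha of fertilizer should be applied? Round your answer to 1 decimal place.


Step 1: Fertilizer rate = target N / (N content / 100)
Step 2: Rate = 125 / (24 / 100)
Step 3: Rate = 125 / 0.24
Step 4: Rate = 520.8 kg/ha

520.8


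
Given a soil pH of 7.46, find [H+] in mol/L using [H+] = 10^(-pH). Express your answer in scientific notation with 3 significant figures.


Step 1: [H+] = 10^(-pH)
Step 2: [H+] = 10^(-7.46)
Step 3: [H+] = 3.47e-08 mol/L

3.47e-08


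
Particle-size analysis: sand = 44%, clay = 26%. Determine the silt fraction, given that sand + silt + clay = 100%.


Step 1: sand + silt + clay = 100%
Step 2: silt = 100 - sand - clay
Step 3: silt = 100 - 44 - 26
Step 4: silt = 30%

30


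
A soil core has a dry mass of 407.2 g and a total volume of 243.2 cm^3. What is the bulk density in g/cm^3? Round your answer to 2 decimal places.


Step 1: Identify the formula: BD = dry mass / volume
Step 2: Substitute values: BD = 407.2 / 243.2
Step 3: BD = 1.67 g/cm^3

1.67


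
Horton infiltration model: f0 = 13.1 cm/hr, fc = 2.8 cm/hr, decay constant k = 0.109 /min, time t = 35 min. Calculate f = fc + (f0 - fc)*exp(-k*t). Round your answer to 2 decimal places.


Step 1: f = fc + (f0 - fc) * exp(-k * t)
Step 2: exp(-0.109 * 35) = 0.022038
Step 3: f = 2.8 + (13.1 - 2.8) * 0.022038
Step 4: f = 2.8 + 10.3 * 0.022038
Step 5: f = 3.03 cm/hr

3.03


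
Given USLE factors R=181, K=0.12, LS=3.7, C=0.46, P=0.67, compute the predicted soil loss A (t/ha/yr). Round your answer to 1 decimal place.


Step 1: A = R * K * LS * C * P
Step 2: R * K = 181 * 0.12 = 21.72
Step 3: (R*K) * LS = 21.72 * 3.7 = 80.364
Step 4: * C * P = 80.364 * 0.46 * 0.67 = 24.8
Step 5: A = 24.8 t/(ha*yr)

24.8


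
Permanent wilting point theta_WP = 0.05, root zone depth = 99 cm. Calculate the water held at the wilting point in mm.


Step 1: Water (mm) = theta_WP * depth * 10
Step 2: Water = 0.05 * 99 * 10
Step 3: Water = 49.5 mm

49.5


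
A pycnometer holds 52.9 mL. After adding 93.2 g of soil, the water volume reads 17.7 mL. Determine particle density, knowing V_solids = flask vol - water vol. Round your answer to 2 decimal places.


Step 1: Volume of solids = flask volume - water volume with soil
Step 2: V_solids = 52.9 - 17.7 = 35.2 mL
Step 3: Particle density = mass / V_solids = 93.2 / 35.2 = 2.65 g/cm^3

2.65


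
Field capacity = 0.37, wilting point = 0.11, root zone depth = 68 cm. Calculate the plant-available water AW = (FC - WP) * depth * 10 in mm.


Step 1: Available water = (FC - WP) * depth * 10
Step 2: AW = (0.37 - 0.11) * 68 * 10
Step 3: AW = 0.26 * 68 * 10
Step 4: AW = 176.8 mm

176.8


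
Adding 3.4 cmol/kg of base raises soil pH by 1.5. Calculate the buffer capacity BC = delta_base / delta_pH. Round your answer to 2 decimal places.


Step 1: BC = change in base / change in pH
Step 2: BC = 3.4 / 1.5
Step 3: BC = 2.27 cmol/(kg*pH unit)

2.27


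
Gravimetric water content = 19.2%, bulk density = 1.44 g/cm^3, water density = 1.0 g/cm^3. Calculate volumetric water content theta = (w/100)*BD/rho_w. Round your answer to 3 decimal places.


Step 1: theta = (w / 100) * BD / rho_w
Step 2: theta = (19.2 / 100) * 1.44 / 1.0
Step 3: theta = 0.192 * 1.44
Step 4: theta = 0.276

0.276


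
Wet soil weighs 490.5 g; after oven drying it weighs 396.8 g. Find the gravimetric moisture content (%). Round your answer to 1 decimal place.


Step 1: Water mass = wet - dry = 490.5 - 396.8 = 93.7 g
Step 2: w = 100 * water mass / dry mass
Step 3: w = 100 * 93.7 / 396.8 = 23.6%

23.6


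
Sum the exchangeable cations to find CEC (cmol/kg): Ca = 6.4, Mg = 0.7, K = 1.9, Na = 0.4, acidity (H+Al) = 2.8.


Step 1: CEC = Ca + Mg + K + Na + (H+Al)
Step 2: CEC = 6.4 + 0.7 + 1.9 + 0.4 + 2.8
Step 3: CEC = 12.2 cmol/kg

12.2


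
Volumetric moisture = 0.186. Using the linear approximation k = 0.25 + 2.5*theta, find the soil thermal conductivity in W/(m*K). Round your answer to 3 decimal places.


Step 1: k = 0.25 + 2.5 * theta
Step 2: k = 0.25 + 2.5 * 0.186
Step 3: k = 0.25 + 0.465
Step 4: k = 0.715 W/(m*K)

0.715


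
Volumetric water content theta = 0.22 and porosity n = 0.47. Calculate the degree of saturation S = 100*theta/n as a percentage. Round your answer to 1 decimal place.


Step 1: S = 100 * theta_v / n
Step 2: S = 100 * 0.22 / 0.47
Step 3: S = 46.8%

46.8


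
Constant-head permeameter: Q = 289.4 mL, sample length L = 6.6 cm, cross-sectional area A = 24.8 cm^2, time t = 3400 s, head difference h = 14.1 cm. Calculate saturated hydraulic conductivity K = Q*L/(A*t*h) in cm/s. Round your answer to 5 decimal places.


Step 1: K = Q * L / (A * t * h)
Step 2: Numerator = 289.4 * 6.6 = 1910.04
Step 3: Denominator = 24.8 * 3400 * 14.1 = 1188912.0
Step 4: K = 1910.04 / 1188912.0 = 0.00161 cm/s

0.00161


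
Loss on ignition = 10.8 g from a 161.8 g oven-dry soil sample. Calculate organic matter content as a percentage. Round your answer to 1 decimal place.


Step 1: OM% = 100 * LOI / sample mass
Step 2: OM = 100 * 10.8 / 161.8
Step 3: OM = 6.7%

6.7


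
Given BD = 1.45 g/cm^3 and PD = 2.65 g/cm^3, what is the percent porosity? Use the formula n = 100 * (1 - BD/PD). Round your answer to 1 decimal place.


Step 1: Formula: n = 100 * (1 - BD / PD)
Step 2: n = 100 * (1 - 1.45 / 2.65)
Step 3: n = 100 * (1 - 0.54717)
Step 4: n = 45.3%

45.3


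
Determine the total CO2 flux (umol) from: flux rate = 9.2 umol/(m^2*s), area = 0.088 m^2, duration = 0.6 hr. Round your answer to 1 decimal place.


Step 1: Convert time to seconds: 0.6 hr * 3600 = 2160.0 s
Step 2: Total = flux * area * time_s
Step 3: Total = 9.2 * 0.088 * 2160.0
Step 4: Total = 1748.7 umol

1748.7


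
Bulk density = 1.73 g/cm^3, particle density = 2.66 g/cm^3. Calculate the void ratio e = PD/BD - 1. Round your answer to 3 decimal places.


Step 1: e = PD / BD - 1
Step 2: e = 2.66 / 1.73 - 1
Step 3: e = 1.53757 - 1
Step 4: e = 0.538

0.538


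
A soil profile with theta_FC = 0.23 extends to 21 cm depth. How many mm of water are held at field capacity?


Step 1: Water (mm) = theta_FC * depth (cm) * 10
Step 2: Water = 0.23 * 21 * 10
Step 3: Water = 48.3 mm

48.3


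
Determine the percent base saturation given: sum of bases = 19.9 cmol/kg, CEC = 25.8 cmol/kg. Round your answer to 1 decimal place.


Step 1: BS = 100 * (sum of bases) / CEC
Step 2: BS = 100 * 19.9 / 25.8
Step 3: BS = 77.1%

77.1


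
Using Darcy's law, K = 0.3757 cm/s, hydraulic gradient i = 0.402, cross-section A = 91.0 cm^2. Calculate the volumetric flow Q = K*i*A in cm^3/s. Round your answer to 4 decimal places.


Step 1: Apply Darcy's law: Q = K * i * A
Step 2: Q = 0.3757 * 0.402 * 91.0
Step 3: Q = 13.7439 cm^3/s

13.7439


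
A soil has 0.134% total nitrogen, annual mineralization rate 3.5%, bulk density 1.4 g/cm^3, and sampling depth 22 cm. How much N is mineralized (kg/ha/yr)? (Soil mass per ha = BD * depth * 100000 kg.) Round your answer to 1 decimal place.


Step 1: Soil mass per ha = BD * depth * 100000 = 1.4 * 22 * 100000 = 3080000 kg
Step 2: Total N pool = soil mass * N%/100 = 3080000 * 0.134/100 = 4127.2 kg/ha
Step 3: N mineralized = N pool * rate%/100 = 4127.2 * 3.5/100 = 144.5 kg/ha/yr

144.5


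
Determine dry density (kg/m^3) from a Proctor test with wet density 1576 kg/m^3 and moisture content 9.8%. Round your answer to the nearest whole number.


Step 1: Dry density = wet density / (1 + w/100)
Step 2: Dry density = 1576 / (1 + 9.8/100)
Step 3: Dry density = 1576 / 1.098
Step 4: Dry density = 1435 kg/m^3

1435


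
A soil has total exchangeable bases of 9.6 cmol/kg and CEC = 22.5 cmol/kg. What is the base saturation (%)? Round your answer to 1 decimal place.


Step 1: BS = 100 * (sum of bases) / CEC
Step 2: BS = 100 * 9.6 / 22.5
Step 3: BS = 42.7%

42.7


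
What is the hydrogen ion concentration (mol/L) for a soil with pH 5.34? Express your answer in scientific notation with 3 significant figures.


Step 1: [H+] = 10^(-pH)
Step 2: [H+] = 10^(-5.34)
Step 3: [H+] = 4.57e-06 mol/L

4.57e-06


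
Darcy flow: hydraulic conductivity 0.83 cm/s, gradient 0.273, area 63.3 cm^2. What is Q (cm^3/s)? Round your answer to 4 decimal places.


Step 1: Apply Darcy's law: Q = K * i * A
Step 2: Q = 0.83 * 0.273 * 63.3
Step 3: Q = 14.3431 cm^3/s

14.3431


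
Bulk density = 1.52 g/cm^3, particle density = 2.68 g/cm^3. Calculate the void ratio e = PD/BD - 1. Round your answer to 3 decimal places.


Step 1: e = PD / BD - 1
Step 2: e = 2.68 / 1.52 - 1
Step 3: e = 1.76316 - 1
Step 4: e = 0.763

0.763


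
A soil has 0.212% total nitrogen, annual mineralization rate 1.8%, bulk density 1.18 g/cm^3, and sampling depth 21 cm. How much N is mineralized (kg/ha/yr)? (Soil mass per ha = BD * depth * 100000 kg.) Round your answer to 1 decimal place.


Step 1: Soil mass per ha = BD * depth * 100000 = 1.18 * 21 * 100000 = 2478000 kg
Step 2: Total N pool = soil mass * N%/100 = 2478000 * 0.212/100 = 5253.36 kg/ha
Step 3: N mineralized = N pool * rate%/100 = 5253.36 * 1.8/100 = 94.6 kg/ha/yr

94.6


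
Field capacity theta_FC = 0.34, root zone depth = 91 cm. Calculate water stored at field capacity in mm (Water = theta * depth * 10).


Step 1: Water (mm) = theta_FC * depth (cm) * 10
Step 2: Water = 0.34 * 91 * 10
Step 3: Water = 309.4 mm

309.4


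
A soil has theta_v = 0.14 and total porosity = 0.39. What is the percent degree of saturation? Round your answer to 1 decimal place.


Step 1: S = 100 * theta_v / n
Step 2: S = 100 * 0.14 / 0.39
Step 3: S = 35.9%

35.9


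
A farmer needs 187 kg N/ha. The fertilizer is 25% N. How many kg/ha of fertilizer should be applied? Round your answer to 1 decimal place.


Step 1: Fertilizer rate = target N / (N content / 100)
Step 2: Rate = 187 / (25 / 100)
Step 3: Rate = 187 / 0.25
Step 4: Rate = 748.0 kg/ha

748.0


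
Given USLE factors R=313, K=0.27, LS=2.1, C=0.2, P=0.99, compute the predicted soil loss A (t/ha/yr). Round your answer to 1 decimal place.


Step 1: A = R * K * LS * C * P
Step 2: R * K = 313 * 0.27 = 84.51
Step 3: (R*K) * LS = 84.51 * 2.1 = 177.471
Step 4: * C * P = 177.471 * 0.2 * 0.99 = 35.1
Step 5: A = 35.1 t/(ha*yr)

35.1


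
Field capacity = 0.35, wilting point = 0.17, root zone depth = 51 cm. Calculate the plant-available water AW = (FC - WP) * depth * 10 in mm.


Step 1: Available water = (FC - WP) * depth * 10
Step 2: AW = (0.35 - 0.17) * 51 * 10
Step 3: AW = 0.18 * 51 * 10
Step 4: AW = 91.8 mm

91.8


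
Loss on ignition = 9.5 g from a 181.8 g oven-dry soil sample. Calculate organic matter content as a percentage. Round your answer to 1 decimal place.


Step 1: OM% = 100 * LOI / sample mass
Step 2: OM = 100 * 9.5 / 181.8
Step 3: OM = 5.2%

5.2


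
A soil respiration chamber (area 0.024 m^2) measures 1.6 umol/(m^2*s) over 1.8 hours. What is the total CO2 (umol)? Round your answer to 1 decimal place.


Step 1: Convert time to seconds: 1.8 hr * 3600 = 6480.0 s
Step 2: Total = flux * area * time_s
Step 3: Total = 1.6 * 0.024 * 6480.0
Step 4: Total = 248.8 umol

248.8


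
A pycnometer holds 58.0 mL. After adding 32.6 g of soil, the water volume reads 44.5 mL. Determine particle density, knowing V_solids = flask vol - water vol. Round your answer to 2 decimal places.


Step 1: Volume of solids = flask volume - water volume with soil
Step 2: V_solids = 58.0 - 44.5 = 13.5 mL
Step 3: Particle density = mass / V_solids = 32.6 / 13.5 = 2.41 g/cm^3

2.41


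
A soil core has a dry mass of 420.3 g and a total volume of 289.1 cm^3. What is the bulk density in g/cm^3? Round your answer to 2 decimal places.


Step 1: Identify the formula: BD = dry mass / volume
Step 2: Substitute values: BD = 420.3 / 289.1
Step 3: BD = 1.45 g/cm^3

1.45


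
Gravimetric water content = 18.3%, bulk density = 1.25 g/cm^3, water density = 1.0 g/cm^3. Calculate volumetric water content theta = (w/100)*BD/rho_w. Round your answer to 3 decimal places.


Step 1: theta = (w / 100) * BD / rho_w
Step 2: theta = (18.3 / 100) * 1.25 / 1.0
Step 3: theta = 0.183 * 1.25
Step 4: theta = 0.229

0.229


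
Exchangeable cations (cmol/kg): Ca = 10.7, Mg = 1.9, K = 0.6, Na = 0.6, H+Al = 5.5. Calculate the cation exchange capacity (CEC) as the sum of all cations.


Step 1: CEC = Ca + Mg + K + Na + (H+Al)
Step 2: CEC = 10.7 + 1.9 + 0.6 + 0.6 + 5.5
Step 3: CEC = 19.3 cmol/kg

19.3


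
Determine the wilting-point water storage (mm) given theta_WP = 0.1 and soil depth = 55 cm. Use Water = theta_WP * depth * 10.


Step 1: Water (mm) = theta_WP * depth * 10
Step 2: Water = 0.1 * 55 * 10
Step 3: Water = 55.0 mm

55.0


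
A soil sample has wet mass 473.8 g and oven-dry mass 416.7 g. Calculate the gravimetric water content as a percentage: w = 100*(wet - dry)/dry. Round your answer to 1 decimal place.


Step 1: Water mass = wet - dry = 473.8 - 416.7 = 57.1 g
Step 2: w = 100 * water mass / dry mass
Step 3: w = 100 * 57.1 / 416.7 = 13.7%

13.7


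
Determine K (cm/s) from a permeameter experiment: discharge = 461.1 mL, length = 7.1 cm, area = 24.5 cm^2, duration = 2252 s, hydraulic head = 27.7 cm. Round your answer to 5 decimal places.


Step 1: K = Q * L / (A * t * h)
Step 2: Numerator = 461.1 * 7.1 = 3273.81
Step 3: Denominator = 24.5 * 2252 * 27.7 = 1528319.8
Step 4: K = 3273.81 / 1528319.8 = 0.00214 cm/s

0.00214


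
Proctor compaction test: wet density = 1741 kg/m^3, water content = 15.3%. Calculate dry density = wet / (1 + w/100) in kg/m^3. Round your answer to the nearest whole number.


Step 1: Dry density = wet density / (1 + w/100)
Step 2: Dry density = 1741 / (1 + 15.3/100)
Step 3: Dry density = 1741 / 1.153
Step 4: Dry density = 1510 kg/m^3

1510


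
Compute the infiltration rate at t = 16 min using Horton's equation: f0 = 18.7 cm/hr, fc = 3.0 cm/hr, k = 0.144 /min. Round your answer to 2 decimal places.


Step 1: f = fc + (f0 - fc) * exp(-k * t)
Step 2: exp(-0.144 * 16) = 0.099859
Step 3: f = 3.0 + (18.7 - 3.0) * 0.099859
Step 4: f = 3.0 + 15.7 * 0.099859
Step 5: f = 4.57 cm/hr

4.57


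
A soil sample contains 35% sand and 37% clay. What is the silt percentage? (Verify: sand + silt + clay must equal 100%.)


Step 1: sand + silt + clay = 100%
Step 2: silt = 100 - sand - clay
Step 3: silt = 100 - 35 - 37
Step 4: silt = 28%

28


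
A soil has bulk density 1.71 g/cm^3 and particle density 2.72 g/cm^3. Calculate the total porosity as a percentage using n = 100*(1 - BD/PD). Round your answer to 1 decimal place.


Step 1: Formula: n = 100 * (1 - BD / PD)
Step 2: n = 100 * (1 - 1.71 / 2.72)
Step 3: n = 100 * (1 - 0.62868)
Step 4: n = 37.1%

37.1


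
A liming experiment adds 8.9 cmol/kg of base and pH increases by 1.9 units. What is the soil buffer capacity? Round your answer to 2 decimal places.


Step 1: BC = change in base / change in pH
Step 2: BC = 8.9 / 1.9
Step 3: BC = 4.68 cmol/(kg*pH unit)

4.68


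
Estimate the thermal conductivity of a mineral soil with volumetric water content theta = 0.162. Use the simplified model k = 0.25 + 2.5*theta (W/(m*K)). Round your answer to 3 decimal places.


Step 1: k = 0.25 + 2.5 * theta
Step 2: k = 0.25 + 2.5 * 0.162
Step 3: k = 0.25 + 0.405
Step 4: k = 0.655 W/(m*K)

0.655


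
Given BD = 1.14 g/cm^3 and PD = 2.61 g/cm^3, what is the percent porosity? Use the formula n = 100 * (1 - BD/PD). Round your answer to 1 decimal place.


Step 1: Formula: n = 100 * (1 - BD / PD)
Step 2: n = 100 * (1 - 1.14 / 2.61)
Step 3: n = 100 * (1 - 0.43678)
Step 4: n = 56.3%

56.3


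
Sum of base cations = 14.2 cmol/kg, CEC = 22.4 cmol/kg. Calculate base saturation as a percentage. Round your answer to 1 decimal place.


Step 1: BS = 100 * (sum of bases) / CEC
Step 2: BS = 100 * 14.2 / 22.4
Step 3: BS = 63.4%

63.4


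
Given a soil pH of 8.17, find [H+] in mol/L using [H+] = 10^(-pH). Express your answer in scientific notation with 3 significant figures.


Step 1: [H+] = 10^(-pH)
Step 2: [H+] = 10^(-8.17)
Step 3: [H+] = 6.76e-09 mol/L

6.76e-09


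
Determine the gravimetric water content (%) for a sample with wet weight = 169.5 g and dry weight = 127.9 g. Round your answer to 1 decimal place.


Step 1: Water mass = wet - dry = 169.5 - 127.9 = 41.6 g
Step 2: w = 100 * water mass / dry mass
Step 3: w = 100 * 41.6 / 127.9 = 32.5%

32.5


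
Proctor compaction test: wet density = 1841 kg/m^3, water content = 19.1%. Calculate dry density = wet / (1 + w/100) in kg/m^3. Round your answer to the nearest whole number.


Step 1: Dry density = wet density / (1 + w/100)
Step 2: Dry density = 1841 / (1 + 19.1/100)
Step 3: Dry density = 1841 / 1.191
Step 4: Dry density = 1546 kg/m^3

1546


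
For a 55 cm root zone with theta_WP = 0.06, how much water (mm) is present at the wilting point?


Step 1: Water (mm) = theta_WP * depth * 10
Step 2: Water = 0.06 * 55 * 10
Step 3: Water = 33.0 mm

33.0


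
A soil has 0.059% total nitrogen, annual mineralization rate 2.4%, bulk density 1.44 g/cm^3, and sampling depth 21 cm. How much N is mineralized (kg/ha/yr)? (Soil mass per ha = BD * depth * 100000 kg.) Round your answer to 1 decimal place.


Step 1: Soil mass per ha = BD * depth * 100000 = 1.44 * 21 * 100000 = 3024000 kg
Step 2: Total N pool = soil mass * N%/100 = 3024000 * 0.059/100 = 1784.16 kg/ha
Step 3: N mineralized = N pool * rate%/100 = 1784.16 * 2.4/100 = 42.8 kg/ha/yr

42.8


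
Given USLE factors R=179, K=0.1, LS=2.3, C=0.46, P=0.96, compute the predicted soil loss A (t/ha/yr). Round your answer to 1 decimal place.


Step 1: A = R * K * LS * C * P
Step 2: R * K = 179 * 0.1 = 17.9
Step 3: (R*K) * LS = 17.9 * 2.3 = 41.17
Step 4: * C * P = 41.17 * 0.46 * 0.96 = 18.2
Step 5: A = 18.2 t/(ha*yr)

18.2


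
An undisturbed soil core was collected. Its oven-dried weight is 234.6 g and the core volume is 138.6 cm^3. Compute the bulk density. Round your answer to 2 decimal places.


Step 1: Identify the formula: BD = dry mass / volume
Step 2: Substitute values: BD = 234.6 / 138.6
Step 3: BD = 1.69 g/cm^3

1.69


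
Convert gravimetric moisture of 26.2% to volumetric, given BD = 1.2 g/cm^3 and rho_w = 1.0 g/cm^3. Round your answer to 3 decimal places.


Step 1: theta = (w / 100) * BD / rho_w
Step 2: theta = (26.2 / 100) * 1.2 / 1.0
Step 3: theta = 0.262 * 1.2
Step 4: theta = 0.314

0.314


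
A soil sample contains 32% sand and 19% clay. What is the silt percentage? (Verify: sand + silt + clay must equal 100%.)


Step 1: sand + silt + clay = 100%
Step 2: silt = 100 - sand - clay
Step 3: silt = 100 - 32 - 19
Step 4: silt = 49%

49


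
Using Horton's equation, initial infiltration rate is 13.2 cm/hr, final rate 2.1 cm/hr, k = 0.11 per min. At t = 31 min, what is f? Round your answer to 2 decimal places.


Step 1: f = fc + (f0 - fc) * exp(-k * t)
Step 2: exp(-0.11 * 31) = 0.033041
Step 3: f = 2.1 + (13.2 - 2.1) * 0.033041
Step 4: f = 2.1 + 11.1 * 0.033041
Step 5: f = 2.47 cm/hr

2.47


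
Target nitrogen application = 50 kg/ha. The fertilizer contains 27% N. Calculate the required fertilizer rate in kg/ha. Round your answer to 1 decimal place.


Step 1: Fertilizer rate = target N / (N content / 100)
Step 2: Rate = 50 / (27 / 100)
Step 3: Rate = 50 / 0.27
Step 4: Rate = 185.2 kg/ha

185.2


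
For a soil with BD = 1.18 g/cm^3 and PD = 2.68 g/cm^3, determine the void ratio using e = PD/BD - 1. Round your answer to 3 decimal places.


Step 1: e = PD / BD - 1
Step 2: e = 2.68 / 1.18 - 1
Step 3: e = 2.27119 - 1
Step 4: e = 1.271

1.271


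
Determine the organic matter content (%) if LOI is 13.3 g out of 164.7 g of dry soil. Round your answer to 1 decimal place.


Step 1: OM% = 100 * LOI / sample mass
Step 2: OM = 100 * 13.3 / 164.7
Step 3: OM = 8.1%

8.1


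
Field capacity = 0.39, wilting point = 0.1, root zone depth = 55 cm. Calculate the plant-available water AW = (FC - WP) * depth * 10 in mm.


Step 1: Available water = (FC - WP) * depth * 10
Step 2: AW = (0.39 - 0.1) * 55 * 10
Step 3: AW = 0.29 * 55 * 10
Step 4: AW = 159.5 mm

159.5


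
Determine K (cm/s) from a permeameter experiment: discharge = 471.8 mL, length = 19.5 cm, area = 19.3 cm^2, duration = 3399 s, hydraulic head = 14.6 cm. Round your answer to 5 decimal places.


Step 1: K = Q * L / (A * t * h)
Step 2: Numerator = 471.8 * 19.5 = 9200.1
Step 3: Denominator = 19.3 * 3399 * 14.6 = 957770.22
Step 4: K = 9200.1 / 957770.22 = 0.00961 cm/s

0.00961


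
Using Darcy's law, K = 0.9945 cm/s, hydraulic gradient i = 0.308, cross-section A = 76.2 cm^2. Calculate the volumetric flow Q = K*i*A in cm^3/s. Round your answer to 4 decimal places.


Step 1: Apply Darcy's law: Q = K * i * A
Step 2: Q = 0.9945 * 0.308 * 76.2
Step 3: Q = 23.3405 cm^3/s

23.3405


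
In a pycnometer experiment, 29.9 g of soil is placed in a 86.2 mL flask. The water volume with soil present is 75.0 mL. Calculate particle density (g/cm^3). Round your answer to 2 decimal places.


Step 1: Volume of solids = flask volume - water volume with soil
Step 2: V_solids = 86.2 - 75.0 = 11.2 mL
Step 3: Particle density = mass / V_solids = 29.9 / 11.2 = 2.67 g/cm^3

2.67


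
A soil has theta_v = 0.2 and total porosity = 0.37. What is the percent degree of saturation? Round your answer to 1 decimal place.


Step 1: S = 100 * theta_v / n
Step 2: S = 100 * 0.2 / 0.37
Step 3: S = 54.1%

54.1


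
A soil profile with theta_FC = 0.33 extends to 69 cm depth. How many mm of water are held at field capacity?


Step 1: Water (mm) = theta_FC * depth (cm) * 10
Step 2: Water = 0.33 * 69 * 10
Step 3: Water = 227.7 mm

227.7


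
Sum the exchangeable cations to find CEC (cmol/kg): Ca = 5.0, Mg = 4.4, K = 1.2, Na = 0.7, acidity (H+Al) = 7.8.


Step 1: CEC = Ca + Mg + K + Na + (H+Al)
Step 2: CEC = 5.0 + 4.4 + 1.2 + 0.7 + 7.8
Step 3: CEC = 19.1 cmol/kg

19.1


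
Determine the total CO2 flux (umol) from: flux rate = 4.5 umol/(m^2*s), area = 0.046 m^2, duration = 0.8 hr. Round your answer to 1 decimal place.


Step 1: Convert time to seconds: 0.8 hr * 3600 = 2880.0 s
Step 2: Total = flux * area * time_s
Step 3: Total = 4.5 * 0.046 * 2880.0
Step 4: Total = 596.2 umol

596.2


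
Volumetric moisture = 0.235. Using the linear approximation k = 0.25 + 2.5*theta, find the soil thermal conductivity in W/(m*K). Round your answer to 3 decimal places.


Step 1: k = 0.25 + 2.5 * theta
Step 2: k = 0.25 + 2.5 * 0.235
Step 3: k = 0.25 + 0.588
Step 4: k = 0.838 W/(m*K)

0.838


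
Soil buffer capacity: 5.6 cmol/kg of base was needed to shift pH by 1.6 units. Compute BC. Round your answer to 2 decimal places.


Step 1: BC = change in base / change in pH
Step 2: BC = 5.6 / 1.6
Step 3: BC = 3.5 cmol/(kg*pH unit)

3.5


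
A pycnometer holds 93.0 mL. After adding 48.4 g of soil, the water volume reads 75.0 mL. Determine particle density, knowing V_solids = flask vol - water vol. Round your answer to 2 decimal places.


Step 1: Volume of solids = flask volume - water volume with soil
Step 2: V_solids = 93.0 - 75.0 = 18.0 mL
Step 3: Particle density = mass / V_solids = 48.4 / 18.0 = 2.69 g/cm^3

2.69


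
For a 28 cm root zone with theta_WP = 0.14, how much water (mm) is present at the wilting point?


Step 1: Water (mm) = theta_WP * depth * 10
Step 2: Water = 0.14 * 28 * 10
Step 3: Water = 39.2 mm

39.2


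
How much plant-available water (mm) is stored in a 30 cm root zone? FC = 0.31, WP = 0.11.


Step 1: Available water = (FC - WP) * depth * 10
Step 2: AW = (0.31 - 0.11) * 30 * 10
Step 3: AW = 0.2 * 30 * 10
Step 4: AW = 60.0 mm

60.0


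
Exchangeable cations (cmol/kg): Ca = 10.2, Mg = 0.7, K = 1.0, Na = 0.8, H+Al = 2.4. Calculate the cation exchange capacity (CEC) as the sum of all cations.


Step 1: CEC = Ca + Mg + K + Na + (H+Al)
Step 2: CEC = 10.2 + 0.7 + 1.0 + 0.8 + 2.4
Step 3: CEC = 15.1 cmol/kg

15.1


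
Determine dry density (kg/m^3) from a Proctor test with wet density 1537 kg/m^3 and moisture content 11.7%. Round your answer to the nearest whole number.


Step 1: Dry density = wet density / (1 + w/100)
Step 2: Dry density = 1537 / (1 + 11.7/100)
Step 3: Dry density = 1537 / 1.117
Step 4: Dry density = 1376 kg/m^3

1376


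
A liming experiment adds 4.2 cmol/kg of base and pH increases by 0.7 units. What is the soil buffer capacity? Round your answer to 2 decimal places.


Step 1: BC = change in base / change in pH
Step 2: BC = 4.2 / 0.7
Step 3: BC = 6.0 cmol/(kg*pH unit)

6.0


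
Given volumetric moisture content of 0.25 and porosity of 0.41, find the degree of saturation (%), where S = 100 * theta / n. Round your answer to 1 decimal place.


Step 1: S = 100 * theta_v / n
Step 2: S = 100 * 0.25 / 0.41
Step 3: S = 61.0%

61.0


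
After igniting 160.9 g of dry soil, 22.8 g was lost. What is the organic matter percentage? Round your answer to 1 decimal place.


Step 1: OM% = 100 * LOI / sample mass
Step 2: OM = 100 * 22.8 / 160.9
Step 3: OM = 14.2%

14.2


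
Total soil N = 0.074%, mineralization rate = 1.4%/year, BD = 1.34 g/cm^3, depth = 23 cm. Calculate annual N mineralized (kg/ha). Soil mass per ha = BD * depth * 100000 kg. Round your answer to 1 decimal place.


Step 1: Soil mass per ha = BD * depth * 100000 = 1.34 * 23 * 100000 = 3082000 kg
Step 2: Total N pool = soil mass * N%/100 = 3082000 * 0.074/100 = 2280.68 kg/ha
Step 3: N mineralized = N pool * rate%/100 = 2280.68 * 1.4/100 = 31.9 kg/ha/yr

31.9


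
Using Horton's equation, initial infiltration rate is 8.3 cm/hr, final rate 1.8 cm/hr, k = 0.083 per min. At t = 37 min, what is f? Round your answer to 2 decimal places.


Step 1: f = fc + (f0 - fc) * exp(-k * t)
Step 2: exp(-0.083 * 37) = 0.046375
Step 3: f = 1.8 + (8.3 - 1.8) * 0.046375
Step 4: f = 1.8 + 6.5 * 0.046375
Step 5: f = 2.1 cm/hr

2.1


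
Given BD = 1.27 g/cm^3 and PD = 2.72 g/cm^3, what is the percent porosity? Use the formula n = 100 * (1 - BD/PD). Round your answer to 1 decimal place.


Step 1: Formula: n = 100 * (1 - BD / PD)
Step 2: n = 100 * (1 - 1.27 / 2.72)
Step 3: n = 100 * (1 - 0.46691)
Step 4: n = 53.3%

53.3


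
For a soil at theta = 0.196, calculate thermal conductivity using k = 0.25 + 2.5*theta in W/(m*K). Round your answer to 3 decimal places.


Step 1: k = 0.25 + 2.5 * theta
Step 2: k = 0.25 + 2.5 * 0.196
Step 3: k = 0.25 + 0.49
Step 4: k = 0.74 W/(m*K)

0.74


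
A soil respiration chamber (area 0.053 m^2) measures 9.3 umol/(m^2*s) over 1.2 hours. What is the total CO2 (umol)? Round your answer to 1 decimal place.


Step 1: Convert time to seconds: 1.2 hr * 3600 = 4320.0 s
Step 2: Total = flux * area * time_s
Step 3: Total = 9.3 * 0.053 * 4320.0
Step 4: Total = 2129.3 umol

2129.3


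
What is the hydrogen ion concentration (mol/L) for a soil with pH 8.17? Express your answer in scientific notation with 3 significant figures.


Step 1: [H+] = 10^(-pH)
Step 2: [H+] = 10^(-8.17)
Step 3: [H+] = 6.76e-09 mol/L

6.76e-09
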